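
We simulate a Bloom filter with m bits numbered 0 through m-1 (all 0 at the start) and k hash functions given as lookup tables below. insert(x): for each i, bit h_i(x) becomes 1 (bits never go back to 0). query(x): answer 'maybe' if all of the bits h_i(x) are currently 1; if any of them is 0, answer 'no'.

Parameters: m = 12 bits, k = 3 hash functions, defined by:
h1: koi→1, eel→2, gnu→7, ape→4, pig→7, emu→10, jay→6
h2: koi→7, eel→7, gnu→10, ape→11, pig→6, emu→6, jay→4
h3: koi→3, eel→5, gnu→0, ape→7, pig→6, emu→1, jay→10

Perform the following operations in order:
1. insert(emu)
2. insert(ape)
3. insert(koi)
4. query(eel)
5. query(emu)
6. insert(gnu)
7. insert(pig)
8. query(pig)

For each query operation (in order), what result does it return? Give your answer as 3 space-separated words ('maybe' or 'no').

Answer: no maybe maybe

Derivation:
Start: bits=000000000000
Op 1: insert emu -> sets bits 1 6 10 -> bits=010000100010
Op 2: insert ape -> sets bits 4 7 11 -> bits=010010110011
Op 3: insert koi -> sets bits 1 3 7 -> bits=010110110011
Op 4: query eel -> checks bit2=0, bit5=0, bit7=1 (has a 0) -> no
Op 5: query emu -> checks bit1=1, bit6=1, bit10=1 (all 1) -> maybe
Op 6: insert gnu -> sets bits 0 7 10 -> bits=110110110011
Op 7: insert pig -> sets bits 6 7 -> bits=110110110011
Op 8: query pig -> checks bit6=1, bit7=1 (all 1) -> maybe
Query results in order: no maybe maybe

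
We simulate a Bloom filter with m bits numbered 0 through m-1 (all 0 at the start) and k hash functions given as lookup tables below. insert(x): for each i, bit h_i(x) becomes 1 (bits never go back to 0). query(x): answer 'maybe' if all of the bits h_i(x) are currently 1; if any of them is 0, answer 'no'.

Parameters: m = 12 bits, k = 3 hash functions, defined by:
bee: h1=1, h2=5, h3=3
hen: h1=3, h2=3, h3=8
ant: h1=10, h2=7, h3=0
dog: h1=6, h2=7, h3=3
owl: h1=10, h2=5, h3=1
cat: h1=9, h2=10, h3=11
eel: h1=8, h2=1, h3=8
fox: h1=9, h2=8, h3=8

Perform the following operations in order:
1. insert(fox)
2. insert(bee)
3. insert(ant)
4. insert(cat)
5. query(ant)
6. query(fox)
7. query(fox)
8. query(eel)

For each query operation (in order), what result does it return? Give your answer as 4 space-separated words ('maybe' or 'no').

Answer: maybe maybe maybe maybe

Derivation:
Start: bits=000000000000
Op 1: insert fox -> sets bits 8 9 -> bits=000000001100
Op 2: insert bee -> sets bits 1 3 5 -> bits=010101001100
Op 3: insert ant -> sets bits 0 7 10 -> bits=110101011110
Op 4: insert cat -> sets bits 9 10 11 -> bits=110101011111
Op 5: query ant -> checks bit0=1, bit7=1, bit10=1 (all 1) -> maybe
Op 6: query fox -> checks bit8=1, bit9=1 (all 1) -> maybe
Op 7: query fox -> checks bit8=1, bit9=1 (all 1) -> maybe
Op 8: query eel -> checks bit1=1, bit8=1 (all 1) -> maybe
Query results in order: maybe maybe maybe maybe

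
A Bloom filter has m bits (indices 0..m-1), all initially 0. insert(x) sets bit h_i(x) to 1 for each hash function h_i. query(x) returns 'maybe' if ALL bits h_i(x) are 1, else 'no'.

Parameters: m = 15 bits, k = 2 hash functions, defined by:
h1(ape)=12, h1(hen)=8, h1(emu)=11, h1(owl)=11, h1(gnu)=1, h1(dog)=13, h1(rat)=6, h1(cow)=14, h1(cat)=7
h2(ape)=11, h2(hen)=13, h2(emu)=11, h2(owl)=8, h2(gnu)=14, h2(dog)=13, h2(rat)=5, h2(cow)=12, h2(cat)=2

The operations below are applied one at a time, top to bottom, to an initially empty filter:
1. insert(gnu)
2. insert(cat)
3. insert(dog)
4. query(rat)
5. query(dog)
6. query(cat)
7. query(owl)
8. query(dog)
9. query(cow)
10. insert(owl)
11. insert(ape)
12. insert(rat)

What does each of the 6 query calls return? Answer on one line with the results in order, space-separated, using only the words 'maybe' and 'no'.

Answer: no maybe maybe no maybe no

Derivation:
Start: bits=000000000000000
Op 1: insert gnu -> sets bits 1 14 -> bits=010000000000001
Op 2: insert cat -> sets bits 2 7 -> bits=011000010000001
Op 3: insert dog -> sets bits 13 -> bits=011000010000011
Op 4: query rat -> checks bit5=0, bit6=0 (has a 0) -> no
Op 5: query dog -> checks bit13=1 (all 1) -> maybe
Op 6: query cat -> checks bit2=1, bit7=1 (all 1) -> maybe
Op 7: query owl -> checks bit8=0, bit11=0 (has a 0) -> no
Op 8: query dog -> checks bit13=1 (all 1) -> maybe
Op 9: query cow -> checks bit12=0, bit14=1 (has a 0) -> no
Op 10: insert owl -> sets bits 8 11 -> bits=011000011001011
Op 11: insert ape -> sets bits 11 12 -> bits=011000011001111
Op 12: insert rat -> sets bits 5 6 -> bits=011001111001111
Query results in order: no maybe maybe no maybe no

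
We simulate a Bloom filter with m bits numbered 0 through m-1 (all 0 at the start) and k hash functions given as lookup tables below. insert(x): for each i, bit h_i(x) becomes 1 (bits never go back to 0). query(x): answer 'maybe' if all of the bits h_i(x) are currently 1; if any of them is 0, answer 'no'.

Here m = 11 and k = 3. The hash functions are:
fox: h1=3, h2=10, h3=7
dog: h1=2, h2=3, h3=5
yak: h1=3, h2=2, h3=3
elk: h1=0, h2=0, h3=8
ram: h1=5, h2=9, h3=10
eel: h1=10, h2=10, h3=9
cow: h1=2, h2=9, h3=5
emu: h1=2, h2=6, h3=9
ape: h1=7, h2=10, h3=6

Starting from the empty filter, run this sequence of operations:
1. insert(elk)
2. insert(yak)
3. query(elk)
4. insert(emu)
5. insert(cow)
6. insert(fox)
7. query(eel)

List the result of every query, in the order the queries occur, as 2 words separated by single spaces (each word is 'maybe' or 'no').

Answer: maybe maybe

Derivation:
Start: bits=00000000000
Op 1: insert elk -> sets bits 0 8 -> bits=10000000100
Op 2: insert yak -> sets bits 2 3 -> bits=10110000100
Op 3: query elk -> checks bit0=1, bit8=1 (all 1) -> maybe
Op 4: insert emu -> sets bits 2 6 9 -> bits=10110010110
Op 5: insert cow -> sets bits 2 5 9 -> bits=10110110110
Op 6: insert fox -> sets bits 3 7 10 -> bits=10110111111
Op 7: query eel -> checks bit9=1, bit10=1 (all 1) -> maybe
Query results in order: maybe maybe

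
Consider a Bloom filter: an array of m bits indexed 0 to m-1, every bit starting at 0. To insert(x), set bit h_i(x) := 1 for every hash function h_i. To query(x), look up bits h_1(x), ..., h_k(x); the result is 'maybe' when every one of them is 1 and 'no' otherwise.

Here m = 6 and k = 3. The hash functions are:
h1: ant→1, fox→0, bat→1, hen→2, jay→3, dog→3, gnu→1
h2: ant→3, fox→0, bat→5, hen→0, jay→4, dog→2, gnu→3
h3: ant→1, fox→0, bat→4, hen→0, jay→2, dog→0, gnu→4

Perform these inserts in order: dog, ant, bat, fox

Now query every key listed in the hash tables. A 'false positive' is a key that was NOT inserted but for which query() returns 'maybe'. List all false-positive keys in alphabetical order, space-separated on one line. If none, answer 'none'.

Start: bits=000000
After insert 'dog': sets bits 0 2 3 -> bits=101100
After insert 'ant': sets bits 1 3 -> bits=111100
After insert 'bat': sets bits 1 4 5 -> bits=111111
After insert 'fox': sets bits 0 -> bits=111111
Not inserted: gnu hen jay — query each against bits=111111:
query gnu: checks bit1=1, bit3=1, bit4=1 (all 1) -> maybe => FALSE POSITIVE
query hen: checks bit0=1, bit2=1 (all 1) -> maybe => FALSE POSITIVE
query jay: checks bit2=1, bit3=1, bit4=1 (all 1) -> maybe => FALSE POSITIVE
False positives (alphabetical): gnu hen jay

Answer: gnu hen jay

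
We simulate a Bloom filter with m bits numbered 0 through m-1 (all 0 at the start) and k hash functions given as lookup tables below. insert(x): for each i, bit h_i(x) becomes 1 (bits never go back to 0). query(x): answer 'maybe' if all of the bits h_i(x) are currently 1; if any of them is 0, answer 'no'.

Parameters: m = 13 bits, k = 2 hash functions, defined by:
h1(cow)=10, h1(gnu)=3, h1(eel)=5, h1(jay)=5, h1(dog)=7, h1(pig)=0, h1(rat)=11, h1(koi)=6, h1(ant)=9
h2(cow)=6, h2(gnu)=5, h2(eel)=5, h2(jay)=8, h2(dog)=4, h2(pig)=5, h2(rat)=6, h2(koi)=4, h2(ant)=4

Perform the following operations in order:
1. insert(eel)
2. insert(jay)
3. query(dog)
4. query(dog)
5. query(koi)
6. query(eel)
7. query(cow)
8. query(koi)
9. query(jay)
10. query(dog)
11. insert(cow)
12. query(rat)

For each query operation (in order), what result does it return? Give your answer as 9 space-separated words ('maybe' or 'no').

Start: bits=0000000000000
Op 1: insert eel -> sets bits 5 -> bits=0000010000000
Op 2: insert jay -> sets bits 5 8 -> bits=0000010010000
Op 3: query dog -> checks bit4=0, bit7=0 (has a 0) -> no
Op 4: query dog -> checks bit4=0, bit7=0 (has a 0) -> no
Op 5: query koi -> checks bit4=0, bit6=0 (has a 0) -> no
Op 6: query eel -> checks bit5=1 (all 1) -> maybe
Op 7: query cow -> checks bit6=0, bit10=0 (has a 0) -> no
Op 8: query koi -> checks bit4=0, bit6=0 (has a 0) -> no
Op 9: query jay -> checks bit5=1, bit8=1 (all 1) -> maybe
Op 10: query dog -> checks bit4=0, bit7=0 (has a 0) -> no
Op 11: insert cow -> sets bits 6 10 -> bits=0000011010100
Op 12: query rat -> checks bit6=1, bit11=0 (has a 0) -> no
Query results in order: no no no maybe no no maybe no no

Answer: no no no maybe no no maybe no no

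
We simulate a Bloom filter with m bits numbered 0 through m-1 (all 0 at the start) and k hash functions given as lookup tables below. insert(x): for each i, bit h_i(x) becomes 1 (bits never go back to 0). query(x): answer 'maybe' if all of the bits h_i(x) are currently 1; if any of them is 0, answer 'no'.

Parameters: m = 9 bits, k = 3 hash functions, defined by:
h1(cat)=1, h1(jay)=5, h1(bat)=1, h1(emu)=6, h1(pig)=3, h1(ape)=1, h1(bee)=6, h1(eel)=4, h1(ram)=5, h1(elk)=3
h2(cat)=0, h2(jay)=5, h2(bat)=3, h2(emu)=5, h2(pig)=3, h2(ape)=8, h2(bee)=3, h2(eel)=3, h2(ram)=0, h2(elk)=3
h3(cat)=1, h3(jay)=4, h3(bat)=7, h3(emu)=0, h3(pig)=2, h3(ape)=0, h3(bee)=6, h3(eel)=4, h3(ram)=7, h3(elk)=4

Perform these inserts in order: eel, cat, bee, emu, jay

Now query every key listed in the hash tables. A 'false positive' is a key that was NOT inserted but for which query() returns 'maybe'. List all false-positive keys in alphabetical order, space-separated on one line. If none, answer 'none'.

Start: bits=000000000
After insert 'eel': sets bits 3 4 -> bits=000110000
After insert 'cat': sets bits 0 1 -> bits=110110000
After insert 'bee': sets bits 3 6 -> bits=110110100
After insert 'emu': sets bits 0 5 6 -> bits=110111100
After insert 'jay': sets bits 4 5 -> bits=110111100
Not inserted: ape bat elk pig ram — query each against bits=110111100:
query ape: checks bit0=1, bit1=1, bit8=0 (has a 0) -> no => not a false positive
query bat: checks bit1=1, bit3=1, bit7=0 (has a 0) -> no => not a false positive
query elk: checks bit3=1, bit4=1 (all 1) -> maybe => FALSE POSITIVE
query pig: checks bit2=0, bit3=1 (has a 0) -> no => not a false positive
query ram: checks bit0=1, bit5=1, bit7=0 (has a 0) -> no => not a false positive
False positives (alphabetical): elk

Answer: elk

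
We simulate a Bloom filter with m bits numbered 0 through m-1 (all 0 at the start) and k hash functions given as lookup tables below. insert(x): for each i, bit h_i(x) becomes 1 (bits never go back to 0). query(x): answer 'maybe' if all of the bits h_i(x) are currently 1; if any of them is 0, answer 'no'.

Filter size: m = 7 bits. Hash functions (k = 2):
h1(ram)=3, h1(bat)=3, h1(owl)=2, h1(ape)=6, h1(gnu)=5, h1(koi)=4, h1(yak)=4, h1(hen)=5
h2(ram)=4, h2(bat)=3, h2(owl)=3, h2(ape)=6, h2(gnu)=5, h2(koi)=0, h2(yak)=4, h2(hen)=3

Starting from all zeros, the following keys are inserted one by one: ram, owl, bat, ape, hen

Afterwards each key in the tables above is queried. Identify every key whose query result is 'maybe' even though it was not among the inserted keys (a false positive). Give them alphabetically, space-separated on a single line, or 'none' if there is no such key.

Start: bits=0000000
After insert 'ram': sets bits 3 4 -> bits=0001100
After insert 'owl': sets bits 2 3 -> bits=0011100
After insert 'bat': sets bits 3 -> bits=0011100
After insert 'ape': sets bits 6 -> bits=0011101
After insert 'hen': sets bits 3 5 -> bits=0011111
Not inserted: gnu koi yak — query each against bits=0011111:
query gnu: checks bit5=1 (all 1) -> maybe => FALSE POSITIVE
query koi: checks bit0=0, bit4=1 (has a 0) -> no => not a false positive
query yak: checks bit4=1 (all 1) -> maybe => FALSE POSITIVE
False positives (alphabetical): gnu yak

Answer: gnu yak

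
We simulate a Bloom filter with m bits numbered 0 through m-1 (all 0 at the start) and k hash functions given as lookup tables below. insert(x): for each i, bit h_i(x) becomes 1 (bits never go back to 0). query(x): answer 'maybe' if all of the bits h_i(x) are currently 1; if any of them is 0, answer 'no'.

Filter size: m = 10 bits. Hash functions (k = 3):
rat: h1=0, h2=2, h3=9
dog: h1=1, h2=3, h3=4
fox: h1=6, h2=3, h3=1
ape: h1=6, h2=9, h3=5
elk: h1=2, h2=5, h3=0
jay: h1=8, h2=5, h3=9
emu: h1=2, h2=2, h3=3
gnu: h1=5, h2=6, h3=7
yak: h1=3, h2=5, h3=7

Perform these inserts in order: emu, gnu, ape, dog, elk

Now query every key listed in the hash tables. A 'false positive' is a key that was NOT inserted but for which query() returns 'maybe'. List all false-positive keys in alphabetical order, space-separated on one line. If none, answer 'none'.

Answer: fox rat yak

Derivation:
Start: bits=0000000000
After insert 'emu': sets bits 2 3 -> bits=0011000000
After insert 'gnu': sets bits 5 6 7 -> bits=0011011100
After insert 'ape': sets bits 5 6 9 -> bits=0011011101
After insert 'dog': sets bits 1 3 4 -> bits=0111111101
After insert 'elk': sets bits 0 2 5 -> bits=1111111101
Not inserted: fox jay rat yak — query each against bits=1111111101:
query fox: checks bit1=1, bit3=1, bit6=1 (all 1) -> maybe => FALSE POSITIVE
query jay: checks bit5=1, bit8=0, bit9=1 (has a 0) -> no => not a false positive
query rat: checks bit0=1, bit2=1, bit9=1 (all 1) -> maybe => FALSE POSITIVE
query yak: checks bit3=1, bit5=1, bit7=1 (all 1) -> maybe => FALSE POSITIVE
False positives (alphabetical): fox rat yak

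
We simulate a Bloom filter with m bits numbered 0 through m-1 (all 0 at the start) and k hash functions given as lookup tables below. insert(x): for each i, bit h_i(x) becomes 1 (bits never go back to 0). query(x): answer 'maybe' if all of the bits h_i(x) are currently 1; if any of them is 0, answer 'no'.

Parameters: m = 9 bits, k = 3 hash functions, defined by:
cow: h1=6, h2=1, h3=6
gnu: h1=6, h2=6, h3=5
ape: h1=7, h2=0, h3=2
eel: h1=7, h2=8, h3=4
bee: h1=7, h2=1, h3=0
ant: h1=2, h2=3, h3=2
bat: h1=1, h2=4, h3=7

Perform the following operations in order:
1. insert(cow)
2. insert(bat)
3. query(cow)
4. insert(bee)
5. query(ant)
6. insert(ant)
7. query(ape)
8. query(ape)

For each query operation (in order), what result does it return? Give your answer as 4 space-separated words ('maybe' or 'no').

Answer: maybe no maybe maybe

Derivation:
Start: bits=000000000
Op 1: insert cow -> sets bits 1 6 -> bits=010000100
Op 2: insert bat -> sets bits 1 4 7 -> bits=010010110
Op 3: query cow -> checks bit1=1, bit6=1 (all 1) -> maybe
Op 4: insert bee -> sets bits 0 1 7 -> bits=110010110
Op 5: query ant -> checks bit2=0, bit3=0 (has a 0) -> no
Op 6: insert ant -> sets bits 2 3 -> bits=111110110
Op 7: query ape -> checks bit0=1, bit2=1, bit7=1 (all 1) -> maybe
Op 8: query ape -> checks bit0=1, bit2=1, bit7=1 (all 1) -> maybe
Query results in order: maybe no maybe maybe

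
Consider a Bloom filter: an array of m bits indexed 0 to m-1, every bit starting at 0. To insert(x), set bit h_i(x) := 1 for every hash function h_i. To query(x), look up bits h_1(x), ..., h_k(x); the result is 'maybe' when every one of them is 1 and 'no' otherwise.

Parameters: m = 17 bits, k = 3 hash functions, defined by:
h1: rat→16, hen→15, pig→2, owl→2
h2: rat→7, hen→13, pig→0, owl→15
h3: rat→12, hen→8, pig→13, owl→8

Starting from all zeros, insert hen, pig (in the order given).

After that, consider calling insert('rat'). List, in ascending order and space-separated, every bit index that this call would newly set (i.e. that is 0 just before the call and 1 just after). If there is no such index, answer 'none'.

Start: bits=00000000000000000
After insert 'hen': sets bits 8 13 15 -> bits=00000000100001010
After insert 'pig': sets bits 0 2 13 -> bits=10100000100001010
insert 'rat' would touch bits 7 12 16; currently bit7=0, bit12=0, bit16=0
Bits that are 0 among those (would change 0->1): 7 12 16

Answer: 7 12 16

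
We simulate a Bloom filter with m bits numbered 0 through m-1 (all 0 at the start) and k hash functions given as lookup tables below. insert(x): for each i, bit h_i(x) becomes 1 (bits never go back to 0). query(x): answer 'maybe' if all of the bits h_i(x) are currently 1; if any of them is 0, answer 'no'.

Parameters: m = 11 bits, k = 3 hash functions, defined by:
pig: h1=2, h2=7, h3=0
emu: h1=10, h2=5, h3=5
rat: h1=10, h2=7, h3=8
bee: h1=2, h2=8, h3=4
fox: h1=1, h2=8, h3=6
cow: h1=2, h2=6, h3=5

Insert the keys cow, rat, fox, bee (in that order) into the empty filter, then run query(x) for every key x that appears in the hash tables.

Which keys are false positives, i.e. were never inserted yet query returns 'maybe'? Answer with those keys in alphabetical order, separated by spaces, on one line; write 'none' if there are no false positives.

Answer: emu

Derivation:
Start: bits=00000000000
After insert 'cow': sets bits 2 5 6 -> bits=00100110000
After insert 'rat': sets bits 7 8 10 -> bits=00100111101
After insert 'fox': sets bits 1 6 8 -> bits=01100111101
After insert 'bee': sets bits 2 4 8 -> bits=01101111101
Not inserted: emu pig — query each against bits=01101111101:
query emu: checks bit5=1, bit10=1 (all 1) -> maybe => FALSE POSITIVE
query pig: checks bit0=0, bit2=1, bit7=1 (has a 0) -> no => not a false positive
False positives (alphabetical): emu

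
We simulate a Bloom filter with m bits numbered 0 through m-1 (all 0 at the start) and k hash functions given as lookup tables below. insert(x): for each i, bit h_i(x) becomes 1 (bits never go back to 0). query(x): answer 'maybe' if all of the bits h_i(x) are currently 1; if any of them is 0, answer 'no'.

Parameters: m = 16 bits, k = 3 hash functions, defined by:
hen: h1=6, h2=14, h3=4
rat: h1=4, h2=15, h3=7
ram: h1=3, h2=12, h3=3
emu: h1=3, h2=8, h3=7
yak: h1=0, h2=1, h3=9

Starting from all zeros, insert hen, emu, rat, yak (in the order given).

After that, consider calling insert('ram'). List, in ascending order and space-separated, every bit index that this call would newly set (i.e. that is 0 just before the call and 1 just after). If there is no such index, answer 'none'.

Start: bits=0000000000000000
After insert 'hen': sets bits 4 6 14 -> bits=0000101000000010
After insert 'emu': sets bits 3 7 8 -> bits=0001101110000010
After insert 'rat': sets bits 4 7 15 -> bits=0001101110000011
After insert 'yak': sets bits 0 1 9 -> bits=1101101111000011
insert 'ram' would touch bits 3 12; currently bit3=1, bit12=0
Bits that are 0 among those (would change 0->1): 12

Answer: 12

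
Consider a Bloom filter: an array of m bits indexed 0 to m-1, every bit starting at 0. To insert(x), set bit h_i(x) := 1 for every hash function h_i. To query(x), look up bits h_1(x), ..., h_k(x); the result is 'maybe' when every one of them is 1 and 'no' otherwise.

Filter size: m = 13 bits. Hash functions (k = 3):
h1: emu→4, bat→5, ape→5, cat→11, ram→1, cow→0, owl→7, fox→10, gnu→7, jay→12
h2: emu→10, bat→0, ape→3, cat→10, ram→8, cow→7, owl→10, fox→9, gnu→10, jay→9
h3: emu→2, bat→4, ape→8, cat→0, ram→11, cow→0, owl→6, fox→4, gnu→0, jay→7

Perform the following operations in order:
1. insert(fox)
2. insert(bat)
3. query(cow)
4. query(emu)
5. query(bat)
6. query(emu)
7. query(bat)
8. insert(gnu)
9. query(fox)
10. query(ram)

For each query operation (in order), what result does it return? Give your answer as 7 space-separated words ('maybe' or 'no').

Start: bits=0000000000000
Op 1: insert fox -> sets bits 4 9 10 -> bits=0000100001100
Op 2: insert bat -> sets bits 0 4 5 -> bits=1000110001100
Op 3: query cow -> checks bit0=1, bit7=0 (has a 0) -> no
Op 4: query emu -> checks bit2=0, bit4=1, bit10=1 (has a 0) -> no
Op 5: query bat -> checks bit0=1, bit4=1, bit5=1 (all 1) -> maybe
Op 6: query emu -> checks bit2=0, bit4=1, bit10=1 (has a 0) -> no
Op 7: query bat -> checks bit0=1, bit4=1, bit5=1 (all 1) -> maybe
Op 8: insert gnu -> sets bits 0 7 10 -> bits=1000110101100
Op 9: query fox -> checks bit4=1, bit9=1, bit10=1 (all 1) -> maybe
Op 10: query ram -> checks bit1=0, bit8=0, bit11=0 (has a 0) -> no
Query results in order: no no maybe no maybe maybe no

Answer: no no maybe no maybe maybe no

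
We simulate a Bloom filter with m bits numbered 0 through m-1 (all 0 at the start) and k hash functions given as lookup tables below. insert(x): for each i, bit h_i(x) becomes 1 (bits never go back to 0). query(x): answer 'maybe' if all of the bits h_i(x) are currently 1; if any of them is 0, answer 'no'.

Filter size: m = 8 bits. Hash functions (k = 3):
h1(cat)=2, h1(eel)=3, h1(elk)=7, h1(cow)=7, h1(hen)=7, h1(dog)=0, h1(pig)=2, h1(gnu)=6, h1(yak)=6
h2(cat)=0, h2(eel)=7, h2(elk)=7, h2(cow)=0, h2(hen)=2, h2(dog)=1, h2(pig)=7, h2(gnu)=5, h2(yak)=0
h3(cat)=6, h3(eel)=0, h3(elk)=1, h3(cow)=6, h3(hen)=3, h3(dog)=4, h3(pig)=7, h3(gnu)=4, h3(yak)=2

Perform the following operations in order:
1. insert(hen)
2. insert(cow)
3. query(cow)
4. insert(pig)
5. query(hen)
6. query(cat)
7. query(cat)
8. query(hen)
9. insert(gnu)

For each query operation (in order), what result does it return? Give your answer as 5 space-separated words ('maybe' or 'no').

Start: bits=00000000
Op 1: insert hen -> sets bits 2 3 7 -> bits=00110001
Op 2: insert cow -> sets bits 0 6 7 -> bits=10110011
Op 3: query cow -> checks bit0=1, bit6=1, bit7=1 (all 1) -> maybe
Op 4: insert pig -> sets bits 2 7 -> bits=10110011
Op 5: query hen -> checks bit2=1, bit3=1, bit7=1 (all 1) -> maybe
Op 6: query cat -> checks bit0=1, bit2=1, bit6=1 (all 1) -> maybe
Op 7: query cat -> checks bit0=1, bit2=1, bit6=1 (all 1) -> maybe
Op 8: query hen -> checks bit2=1, bit3=1, bit7=1 (all 1) -> maybe
Op 9: insert gnu -> sets bits 4 5 6 -> bits=10111111
Query results in order: maybe maybe maybe maybe maybe

Answer: maybe maybe maybe maybe maybe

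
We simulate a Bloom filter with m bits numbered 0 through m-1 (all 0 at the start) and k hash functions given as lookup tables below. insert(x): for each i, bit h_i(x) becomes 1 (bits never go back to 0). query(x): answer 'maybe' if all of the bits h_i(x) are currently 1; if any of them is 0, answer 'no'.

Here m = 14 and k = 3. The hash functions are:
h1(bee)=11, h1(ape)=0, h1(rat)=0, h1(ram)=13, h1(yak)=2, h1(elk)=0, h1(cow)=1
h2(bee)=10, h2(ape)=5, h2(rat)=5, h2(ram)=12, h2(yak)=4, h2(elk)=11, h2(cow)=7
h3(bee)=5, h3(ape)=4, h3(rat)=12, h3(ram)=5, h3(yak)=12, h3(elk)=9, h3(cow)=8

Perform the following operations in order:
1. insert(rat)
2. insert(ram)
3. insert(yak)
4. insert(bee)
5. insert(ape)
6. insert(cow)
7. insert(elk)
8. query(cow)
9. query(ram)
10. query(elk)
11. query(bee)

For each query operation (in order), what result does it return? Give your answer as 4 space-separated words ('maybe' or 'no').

Start: bits=00000000000000
Op 1: insert rat -> sets bits 0 5 12 -> bits=10000100000010
Op 2: insert ram -> sets bits 5 12 13 -> bits=10000100000011
Op 3: insert yak -> sets bits 2 4 12 -> bits=10101100000011
Op 4: insert bee -> sets bits 5 10 11 -> bits=10101100001111
Op 5: insert ape -> sets bits 0 4 5 -> bits=10101100001111
Op 6: insert cow -> sets bits 1 7 8 -> bits=11101101101111
Op 7: insert elk -> sets bits 0 9 11 -> bits=11101101111111
Op 8: query cow -> checks bit1=1, bit7=1, bit8=1 (all 1) -> maybe
Op 9: query ram -> checks bit5=1, bit12=1, bit13=1 (all 1) -> maybe
Op 10: query elk -> checks bit0=1, bit9=1, bit11=1 (all 1) -> maybe
Op 11: query bee -> checks bit5=1, bit10=1, bit11=1 (all 1) -> maybe
Query results in order: maybe maybe maybe maybe

Answer: maybe maybe maybe maybe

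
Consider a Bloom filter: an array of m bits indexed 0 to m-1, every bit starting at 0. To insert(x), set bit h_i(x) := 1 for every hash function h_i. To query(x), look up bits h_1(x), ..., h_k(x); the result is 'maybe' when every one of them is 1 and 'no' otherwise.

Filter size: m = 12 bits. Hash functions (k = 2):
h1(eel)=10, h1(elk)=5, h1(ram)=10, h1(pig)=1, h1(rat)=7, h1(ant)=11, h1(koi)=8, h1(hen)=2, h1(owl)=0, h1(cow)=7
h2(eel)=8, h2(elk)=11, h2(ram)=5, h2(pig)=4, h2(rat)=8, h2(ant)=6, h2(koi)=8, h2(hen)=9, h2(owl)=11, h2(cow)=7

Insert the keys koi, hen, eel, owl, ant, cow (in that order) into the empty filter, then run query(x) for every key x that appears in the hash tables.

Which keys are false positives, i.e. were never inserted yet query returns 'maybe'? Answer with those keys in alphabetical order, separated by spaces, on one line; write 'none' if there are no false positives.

Answer: rat

Derivation:
Start: bits=000000000000
After insert 'koi': sets bits 8 -> bits=000000001000
After insert 'hen': sets bits 2 9 -> bits=001000001100
After insert 'eel': sets bits 8 10 -> bits=001000001110
After insert 'owl': sets bits 0 11 -> bits=101000001111
After insert 'ant': sets bits 6 11 -> bits=101000101111
After insert 'cow': sets bits 7 -> bits=101000111111
Not inserted: elk pig ram rat — query each against bits=101000111111:
query elk: checks bit5=0, bit11=1 (has a 0) -> no => not a false positive
query pig: checks bit1=0, bit4=0 (has a 0) -> no => not a false positive
query ram: checks bit5=0, bit10=1 (has a 0) -> no => not a false positive
query rat: checks bit7=1, bit8=1 (all 1) -> maybe => FALSE POSITIVE
False positives (alphabetical): rat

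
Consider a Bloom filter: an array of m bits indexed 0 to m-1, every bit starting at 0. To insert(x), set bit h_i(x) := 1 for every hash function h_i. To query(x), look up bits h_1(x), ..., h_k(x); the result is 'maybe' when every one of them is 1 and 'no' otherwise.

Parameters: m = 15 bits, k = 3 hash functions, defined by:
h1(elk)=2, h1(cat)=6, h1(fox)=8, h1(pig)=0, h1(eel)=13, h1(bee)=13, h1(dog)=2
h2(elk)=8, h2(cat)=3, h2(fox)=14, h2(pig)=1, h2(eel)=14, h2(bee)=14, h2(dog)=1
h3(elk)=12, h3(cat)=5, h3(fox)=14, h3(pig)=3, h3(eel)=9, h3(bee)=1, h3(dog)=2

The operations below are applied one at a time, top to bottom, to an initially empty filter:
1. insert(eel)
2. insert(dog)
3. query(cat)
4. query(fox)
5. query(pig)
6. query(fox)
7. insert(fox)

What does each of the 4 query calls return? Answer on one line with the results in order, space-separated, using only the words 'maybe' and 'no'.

Start: bits=000000000000000
Op 1: insert eel -> sets bits 9 13 14 -> bits=000000000100011
Op 2: insert dog -> sets bits 1 2 -> bits=011000000100011
Op 3: query cat -> checks bit3=0, bit5=0, bit6=0 (has a 0) -> no
Op 4: query fox -> checks bit8=0, bit14=1 (has a 0) -> no
Op 5: query pig -> checks bit0=0, bit1=1, bit3=0 (has a 0) -> no
Op 6: query fox -> checks bit8=0, bit14=1 (has a 0) -> no
Op 7: insert fox -> sets bits 8 14 -> bits=011000001100011
Query results in order: no no no no

Answer: no no no no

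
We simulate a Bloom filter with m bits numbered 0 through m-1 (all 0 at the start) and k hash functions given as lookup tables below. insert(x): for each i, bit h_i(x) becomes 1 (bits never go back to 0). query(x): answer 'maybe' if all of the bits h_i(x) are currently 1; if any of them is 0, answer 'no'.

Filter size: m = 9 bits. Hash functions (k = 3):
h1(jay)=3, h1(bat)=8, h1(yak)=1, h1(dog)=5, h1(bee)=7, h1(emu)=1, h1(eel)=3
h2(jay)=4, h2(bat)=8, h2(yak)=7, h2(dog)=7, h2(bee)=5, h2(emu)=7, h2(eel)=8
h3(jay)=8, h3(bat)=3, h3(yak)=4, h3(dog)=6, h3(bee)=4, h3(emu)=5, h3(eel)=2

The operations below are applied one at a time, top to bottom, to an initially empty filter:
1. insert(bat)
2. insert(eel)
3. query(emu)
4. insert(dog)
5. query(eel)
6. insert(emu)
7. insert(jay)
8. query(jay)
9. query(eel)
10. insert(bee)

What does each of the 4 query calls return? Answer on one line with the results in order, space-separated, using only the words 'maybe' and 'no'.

Answer: no maybe maybe maybe

Derivation:
Start: bits=000000000
Op 1: insert bat -> sets bits 3 8 -> bits=000100001
Op 2: insert eel -> sets bits 2 3 8 -> bits=001100001
Op 3: query emu -> checks bit1=0, bit5=0, bit7=0 (has a 0) -> no
Op 4: insert dog -> sets bits 5 6 7 -> bits=001101111
Op 5: query eel -> checks bit2=1, bit3=1, bit8=1 (all 1) -> maybe
Op 6: insert emu -> sets bits 1 5 7 -> bits=011101111
Op 7: insert jay -> sets bits 3 4 8 -> bits=011111111
Op 8: query jay -> checks bit3=1, bit4=1, bit8=1 (all 1) -> maybe
Op 9: query eel -> checks bit2=1, bit3=1, bit8=1 (all 1) -> maybe
Op 10: insert bee -> sets bits 4 5 7 -> bits=011111111
Query results in order: no maybe maybe maybe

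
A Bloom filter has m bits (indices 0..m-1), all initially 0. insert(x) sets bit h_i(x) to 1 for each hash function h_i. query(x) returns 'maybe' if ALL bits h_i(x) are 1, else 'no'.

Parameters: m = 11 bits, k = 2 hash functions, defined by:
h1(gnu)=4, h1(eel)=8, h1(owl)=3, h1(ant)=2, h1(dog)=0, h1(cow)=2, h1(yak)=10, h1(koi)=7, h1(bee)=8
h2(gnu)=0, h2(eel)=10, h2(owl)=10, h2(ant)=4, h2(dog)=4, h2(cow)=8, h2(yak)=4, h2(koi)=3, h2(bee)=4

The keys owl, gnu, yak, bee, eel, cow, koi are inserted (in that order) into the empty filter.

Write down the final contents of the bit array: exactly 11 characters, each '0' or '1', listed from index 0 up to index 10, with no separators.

Answer: 10111001101

Derivation:
Start: bits=00000000000
After insert 'owl': sets bits 3 10 -> bits=00010000001
After insert 'gnu': sets bits 0 4 -> bits=10011000001
After insert 'yak': sets bits 4 10 -> bits=10011000001
After insert 'bee': sets bits 4 8 -> bits=10011000101
After insert 'eel': sets bits 8 10 -> bits=10011000101
After insert 'cow': sets bits 2 8 -> bits=10111000101
After insert 'koi': sets bits 3 7 -> bits=10111001101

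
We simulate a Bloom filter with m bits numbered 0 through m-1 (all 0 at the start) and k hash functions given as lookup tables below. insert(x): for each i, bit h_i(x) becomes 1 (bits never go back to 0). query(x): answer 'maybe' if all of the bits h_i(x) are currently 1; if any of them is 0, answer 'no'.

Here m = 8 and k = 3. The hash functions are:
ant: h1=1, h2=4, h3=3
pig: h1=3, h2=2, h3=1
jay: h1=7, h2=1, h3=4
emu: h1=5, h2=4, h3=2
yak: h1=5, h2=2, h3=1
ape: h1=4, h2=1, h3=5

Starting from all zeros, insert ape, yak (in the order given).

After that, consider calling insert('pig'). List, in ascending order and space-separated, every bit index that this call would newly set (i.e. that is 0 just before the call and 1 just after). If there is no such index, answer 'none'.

Start: bits=00000000
After insert 'ape': sets bits 1 4 5 -> bits=01001100
After insert 'yak': sets bits 1 2 5 -> bits=01101100
insert 'pig' would touch bits 1 2 3; currently bit1=1, bit2=1, bit3=0
Bits that are 0 among those (would change 0->1): 3

Answer: 3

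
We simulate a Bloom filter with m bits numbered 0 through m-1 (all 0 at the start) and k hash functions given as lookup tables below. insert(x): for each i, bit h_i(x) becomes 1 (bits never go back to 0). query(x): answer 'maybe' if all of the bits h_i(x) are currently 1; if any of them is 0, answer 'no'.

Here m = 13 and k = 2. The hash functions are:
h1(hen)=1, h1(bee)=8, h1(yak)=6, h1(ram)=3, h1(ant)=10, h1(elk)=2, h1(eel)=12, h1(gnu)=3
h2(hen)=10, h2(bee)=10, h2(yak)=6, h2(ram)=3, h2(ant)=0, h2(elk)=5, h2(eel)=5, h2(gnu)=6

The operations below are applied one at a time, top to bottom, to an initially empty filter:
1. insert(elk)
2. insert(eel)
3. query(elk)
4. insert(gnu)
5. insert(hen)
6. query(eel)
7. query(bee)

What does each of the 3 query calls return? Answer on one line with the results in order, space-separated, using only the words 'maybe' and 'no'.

Start: bits=0000000000000
Op 1: insert elk -> sets bits 2 5 -> bits=0010010000000
Op 2: insert eel -> sets bits 5 12 -> bits=0010010000001
Op 3: query elk -> checks bit2=1, bit5=1 (all 1) -> maybe
Op 4: insert gnu -> sets bits 3 6 -> bits=0011011000001
Op 5: insert hen -> sets bits 1 10 -> bits=0111011000101
Op 6: query eel -> checks bit5=1, bit12=1 (all 1) -> maybe
Op 7: query bee -> checks bit8=0, bit10=1 (has a 0) -> no
Query results in order: maybe maybe no

Answer: maybe maybe no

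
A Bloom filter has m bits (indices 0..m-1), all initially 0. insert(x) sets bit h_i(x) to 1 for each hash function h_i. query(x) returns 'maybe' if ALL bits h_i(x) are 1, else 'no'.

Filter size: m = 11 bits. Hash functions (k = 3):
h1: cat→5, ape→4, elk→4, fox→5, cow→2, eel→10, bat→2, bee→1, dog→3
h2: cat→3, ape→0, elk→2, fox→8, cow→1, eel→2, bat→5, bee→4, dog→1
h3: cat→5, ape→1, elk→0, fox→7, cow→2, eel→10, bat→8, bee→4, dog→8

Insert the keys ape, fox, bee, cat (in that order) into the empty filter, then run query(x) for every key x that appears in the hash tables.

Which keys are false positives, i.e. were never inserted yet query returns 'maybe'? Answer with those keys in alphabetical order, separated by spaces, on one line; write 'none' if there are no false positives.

Answer: dog

Derivation:
Start: bits=00000000000
After insert 'ape': sets bits 0 1 4 -> bits=11001000000
After insert 'fox': sets bits 5 7 8 -> bits=11001101100
After insert 'bee': sets bits 1 4 -> bits=11001101100
After insert 'cat': sets bits 3 5 -> bits=11011101100
Not inserted: bat cow dog eel elk — query each against bits=11011101100:
query bat: checks bit2=0, bit5=1, bit8=1 (has a 0) -> no => not a false positive
query cow: checks bit1=1, bit2=0 (has a 0) -> no => not a false positive
query dog: checks bit1=1, bit3=1, bit8=1 (all 1) -> maybe => FALSE POSITIVE
query eel: checks bit2=0, bit10=0 (has a 0) -> no => not a false positive
query elk: checks bit0=1, bit2=0, bit4=1 (has a 0) -> no => not a false positive
False positives (alphabetical): dog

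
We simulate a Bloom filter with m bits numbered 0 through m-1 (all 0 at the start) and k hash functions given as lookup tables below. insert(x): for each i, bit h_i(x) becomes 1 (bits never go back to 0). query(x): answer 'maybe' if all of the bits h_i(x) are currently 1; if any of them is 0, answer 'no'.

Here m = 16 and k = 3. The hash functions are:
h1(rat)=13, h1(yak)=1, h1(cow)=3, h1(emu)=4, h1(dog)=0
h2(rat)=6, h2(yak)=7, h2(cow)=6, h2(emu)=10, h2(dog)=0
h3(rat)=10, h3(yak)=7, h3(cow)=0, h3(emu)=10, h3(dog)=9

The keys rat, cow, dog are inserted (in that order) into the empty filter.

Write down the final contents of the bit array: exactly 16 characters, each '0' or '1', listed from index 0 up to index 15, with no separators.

Start: bits=0000000000000000
After insert 'rat': sets bits 6 10 13 -> bits=0000001000100100
After insert 'cow': sets bits 0 3 6 -> bits=1001001000100100
After insert 'dog': sets bits 0 9 -> bits=1001001001100100

Answer: 1001001001100100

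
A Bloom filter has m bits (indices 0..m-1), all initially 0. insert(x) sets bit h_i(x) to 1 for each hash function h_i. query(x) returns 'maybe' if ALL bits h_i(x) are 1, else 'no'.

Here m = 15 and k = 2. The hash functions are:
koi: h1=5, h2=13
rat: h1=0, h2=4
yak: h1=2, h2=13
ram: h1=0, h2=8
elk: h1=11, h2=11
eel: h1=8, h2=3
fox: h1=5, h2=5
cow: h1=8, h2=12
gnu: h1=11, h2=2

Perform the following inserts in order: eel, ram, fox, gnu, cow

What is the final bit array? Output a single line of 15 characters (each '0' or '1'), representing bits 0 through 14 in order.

Answer: 101101001001100

Derivation:
Start: bits=000000000000000
After insert 'eel': sets bits 3 8 -> bits=000100001000000
After insert 'ram': sets bits 0 8 -> bits=100100001000000
After insert 'fox': sets bits 5 -> bits=100101001000000
After insert 'gnu': sets bits 2 11 -> bits=101101001001000
After insert 'cow': sets bits 8 12 -> bits=101101001001100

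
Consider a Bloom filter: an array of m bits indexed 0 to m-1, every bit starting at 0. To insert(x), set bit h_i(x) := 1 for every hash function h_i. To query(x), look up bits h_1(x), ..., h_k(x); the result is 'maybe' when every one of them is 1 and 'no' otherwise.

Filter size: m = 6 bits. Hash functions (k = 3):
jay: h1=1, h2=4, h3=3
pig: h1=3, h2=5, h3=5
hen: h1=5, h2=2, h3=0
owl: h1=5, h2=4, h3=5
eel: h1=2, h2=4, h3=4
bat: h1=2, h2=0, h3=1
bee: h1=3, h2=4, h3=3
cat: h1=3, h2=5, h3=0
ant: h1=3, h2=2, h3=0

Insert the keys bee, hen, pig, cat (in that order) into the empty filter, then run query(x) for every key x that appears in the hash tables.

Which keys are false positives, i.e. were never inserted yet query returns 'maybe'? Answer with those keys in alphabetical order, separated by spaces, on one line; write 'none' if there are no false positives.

Start: bits=000000
After insert 'bee': sets bits 3 4 -> bits=000110
After insert 'hen': sets bits 0 2 5 -> bits=101111
After insert 'pig': sets bits 3 5 -> bits=101111
After insert 'cat': sets bits 0 3 5 -> bits=101111
Not inserted: ant bat eel jay owl — query each against bits=101111:
query ant: checks bit0=1, bit2=1, bit3=1 (all 1) -> maybe => FALSE POSITIVE
query bat: checks bit0=1, bit1=0, bit2=1 (has a 0) -> no => not a false positive
query eel: checks bit2=1, bit4=1 (all 1) -> maybe => FALSE POSITIVE
query jay: checks bit1=0, bit3=1, bit4=1 (has a 0) -> no => not a false positive
query owl: checks bit4=1, bit5=1 (all 1) -> maybe => FALSE POSITIVE
False positives (alphabetical): ant eel owl

Answer: ant eel owl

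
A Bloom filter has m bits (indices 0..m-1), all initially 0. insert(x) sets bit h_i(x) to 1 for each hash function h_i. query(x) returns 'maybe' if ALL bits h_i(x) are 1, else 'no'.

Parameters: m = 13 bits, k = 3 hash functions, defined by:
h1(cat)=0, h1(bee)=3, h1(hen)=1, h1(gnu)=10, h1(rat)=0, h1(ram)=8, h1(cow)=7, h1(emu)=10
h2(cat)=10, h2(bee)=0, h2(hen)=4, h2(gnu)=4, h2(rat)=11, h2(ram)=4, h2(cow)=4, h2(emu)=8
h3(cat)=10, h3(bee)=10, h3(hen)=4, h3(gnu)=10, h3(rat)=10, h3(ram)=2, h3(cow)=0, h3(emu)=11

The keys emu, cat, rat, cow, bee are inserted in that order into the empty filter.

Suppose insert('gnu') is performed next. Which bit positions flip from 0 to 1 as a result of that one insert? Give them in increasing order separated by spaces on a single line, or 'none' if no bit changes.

Answer: none

Derivation:
Start: bits=0000000000000
After insert 'emu': sets bits 8 10 11 -> bits=0000000010110
After insert 'cat': sets bits 0 10 -> bits=1000000010110
After insert 'rat': sets bits 0 10 11 -> bits=1000000010110
After insert 'cow': sets bits 0 4 7 -> bits=1000100110110
After insert 'bee': sets bits 0 3 10 -> bits=1001100110110
insert 'gnu' would touch bits 4 10; currently bit4=1, bit10=1
Bits that are 0 among those (would change 0->1): none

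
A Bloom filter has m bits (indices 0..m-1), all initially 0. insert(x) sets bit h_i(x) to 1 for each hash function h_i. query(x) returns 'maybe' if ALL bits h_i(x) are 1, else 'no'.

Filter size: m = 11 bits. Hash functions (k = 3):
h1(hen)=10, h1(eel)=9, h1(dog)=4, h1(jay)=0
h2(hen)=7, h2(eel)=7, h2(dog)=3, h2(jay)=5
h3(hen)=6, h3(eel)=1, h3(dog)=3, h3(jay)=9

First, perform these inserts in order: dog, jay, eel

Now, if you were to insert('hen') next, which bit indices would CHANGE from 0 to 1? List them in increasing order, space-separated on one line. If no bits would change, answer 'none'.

Answer: 6 10

Derivation:
Start: bits=00000000000
After insert 'dog': sets bits 3 4 -> bits=00011000000
After insert 'jay': sets bits 0 5 9 -> bits=10011100010
After insert 'eel': sets bits 1 7 9 -> bits=11011101010
insert 'hen' would touch bits 6 7 10; currently bit6=0, bit7=1, bit10=0
Bits that are 0 among those (would change 0->1): 6 10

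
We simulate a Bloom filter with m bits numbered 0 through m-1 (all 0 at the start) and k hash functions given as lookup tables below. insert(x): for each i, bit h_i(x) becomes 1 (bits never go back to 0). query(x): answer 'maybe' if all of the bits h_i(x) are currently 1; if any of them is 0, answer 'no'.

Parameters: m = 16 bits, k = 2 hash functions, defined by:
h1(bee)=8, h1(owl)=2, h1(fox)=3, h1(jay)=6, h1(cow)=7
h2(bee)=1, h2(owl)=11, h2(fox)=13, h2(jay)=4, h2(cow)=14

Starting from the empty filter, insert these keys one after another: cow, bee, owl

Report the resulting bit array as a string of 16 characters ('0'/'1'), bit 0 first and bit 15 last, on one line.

Answer: 0110000110010010

Derivation:
Start: bits=0000000000000000
After insert 'cow': sets bits 7 14 -> bits=0000000100000010
After insert 'bee': sets bits 1 8 -> bits=0100000110000010
After insert 'owl': sets bits 2 11 -> bits=0110000110010010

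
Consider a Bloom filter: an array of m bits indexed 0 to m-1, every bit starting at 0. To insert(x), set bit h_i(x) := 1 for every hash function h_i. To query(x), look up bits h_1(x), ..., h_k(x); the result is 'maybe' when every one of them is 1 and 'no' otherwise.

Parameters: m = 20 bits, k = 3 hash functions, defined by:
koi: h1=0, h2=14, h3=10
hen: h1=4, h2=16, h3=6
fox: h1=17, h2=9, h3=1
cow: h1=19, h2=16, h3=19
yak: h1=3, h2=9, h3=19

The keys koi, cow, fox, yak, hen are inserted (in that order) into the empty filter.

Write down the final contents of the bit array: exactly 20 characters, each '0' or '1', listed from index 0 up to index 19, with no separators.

Start: bits=00000000000000000000
After insert 'koi': sets bits 0 10 14 -> bits=10000000001000100000
After insert 'cow': sets bits 16 19 -> bits=10000000001000101001
After insert 'fox': sets bits 1 9 17 -> bits=11000000011000101101
After insert 'yak': sets bits 3 9 19 -> bits=11010000011000101101
After insert 'hen': sets bits 4 6 16 -> bits=11011010011000101101

Answer: 11011010011000101101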